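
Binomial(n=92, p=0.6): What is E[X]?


E[X] = n*p = 92 * 0.6 = 55.2

55.2


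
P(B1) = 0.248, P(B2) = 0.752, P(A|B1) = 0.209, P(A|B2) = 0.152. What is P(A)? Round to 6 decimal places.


P(A) = P(A|B1)*P(B1) + P(A|B2)*P(B2)
P(A|B1)*P(B1) = 0.209 * 0.248 = 0.051832
P(A|B2)*P(B2) = 0.152 * 0.752 = 0.114304
P(A) = 0.051832 + 0.114304 = 0.166136

0.166136


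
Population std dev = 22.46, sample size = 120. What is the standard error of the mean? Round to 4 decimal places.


SE = sigma / sqrt(n)
sqrt(120) ≈ 10.954451
SE = 22.46 / 10.954451 ≈ 2.050308

2.0503


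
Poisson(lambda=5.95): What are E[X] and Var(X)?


E[X] = Var(X) = lambda = 5.95

5.95, 5.95


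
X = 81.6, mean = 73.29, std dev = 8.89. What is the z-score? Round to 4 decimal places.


z = (X - mu) / sigma
X - mu = 81.6 - 73.29 = 8.31
z = 8.31 / 8.89 = 831/889 ≈ 0.934758

0.9348


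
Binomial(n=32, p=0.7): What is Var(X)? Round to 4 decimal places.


Var = n*p*(1-p) = 32 * 0.7 * 0.3 = 6.72

6.7200


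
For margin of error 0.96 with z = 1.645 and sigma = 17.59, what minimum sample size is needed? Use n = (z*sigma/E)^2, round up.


z*sigma/E = 1.645 * 17.59 / 0.96 ≈ 30.141198
(z*sigma/E)^2 ≈ 908.491812
round up: n = 909

909


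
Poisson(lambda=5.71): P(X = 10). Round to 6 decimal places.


P = e^(-lam) * lam^k / k!
e^(-5.71) ≈ 0.003312673
lam^k = 5.71^10 ≈ 36843517.184242
k! = 10! = 3628800
P = 0.003312673 * 36843517.184242 / 3628800 ≈ 0.033634

0.033634


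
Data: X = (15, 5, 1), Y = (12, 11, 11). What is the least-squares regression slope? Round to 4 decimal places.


b = sum((xi-xbar)(yi-ybar)) / sum((xi-xbar)^2)
n = 3, xbar = 21/3 = 7, ybar = 34/3 ≈ 11.333333
Sxy = sum((xi-xbar)(yi-ybar)) = 8
Sxx = sum((xi-xbar)^2) = 104
b = Sxy / Sxx = 1/13 ≈ 0.076923

0.0769


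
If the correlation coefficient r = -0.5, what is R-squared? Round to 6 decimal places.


R^2 = r^2 = (-0.5)^2 = 0.25

0.250000


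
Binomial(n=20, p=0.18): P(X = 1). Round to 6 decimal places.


P = C(n,k) * p^k * (1-p)^(n-k)
C(20,1) = 20
p^k = 0.18^1 = 0.18
(1-p)^(n-k) = 0.82^19 ≈ 0.02303898
P = 20 * 0.18 * 0.02303898 ≈ 0.082940

0.082940


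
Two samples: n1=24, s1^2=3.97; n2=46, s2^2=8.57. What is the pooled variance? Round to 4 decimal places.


sp^2 = ((n1-1)*s1^2 + (n2-1)*s2^2)/(n1+n2-2)
(n1-1)*s1^2 = 23 * 3.97 = 91.31
(n2-1)*s2^2 = 45 * 8.57 = 385.65
numerator = 91.31 + 385.65 = 476.96
n1+n2-2 = 68
sp^2 = 476.96 / 68 = 2981/425 ≈ 7.014118

7.0141


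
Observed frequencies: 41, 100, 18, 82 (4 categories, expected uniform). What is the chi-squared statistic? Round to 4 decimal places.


chi2 = sum((O-E)^2/E), E = total/4
total = 241, E = 241/4 = 60.25
(41 - 60.25)^2 / 60.25 = 370.5625 / 60.25 = 5929/964 ≈ 6.150415
(100 - 60.25)^2 / 60.25 = 1580.0625 / 60.25 = 25281/964 ≈ 26.225104
(18 - 60.25)^2 / 60.25 = 1785.0625 / 60.25 = 28561/964 ≈ 29.627593
(82 - 60.25)^2 / 60.25 = 473.0625 / 60.25 = 7569/964 ≈ 7.851660
chi2 = 16835/241 ≈ 69.854772

69.8548


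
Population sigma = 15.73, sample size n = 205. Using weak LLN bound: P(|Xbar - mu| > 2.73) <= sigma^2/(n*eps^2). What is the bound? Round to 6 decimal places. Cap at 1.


bound = min(1, sigma^2/(n*eps^2))
sigma^2 = 15.73^2 = 247.4329
n*eps^2 = 205 * 2.73^2 = 205 * 7.4529 = 1527.8445
sigma^2/(n*eps^2) = 247.4329 / 1527.8445 ≈ 0.16194901

0.161949


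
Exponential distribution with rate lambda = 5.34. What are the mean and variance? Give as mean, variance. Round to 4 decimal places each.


mean = 1/lam, var = 1/lam^2
mean = 1 / 5.34 = 50/267 ≈ 0.187266
lam^2 = 5.34^2 = 28.5156
var = 1 / 28.5156 ≈ 0.035069

0.1873, 0.0351


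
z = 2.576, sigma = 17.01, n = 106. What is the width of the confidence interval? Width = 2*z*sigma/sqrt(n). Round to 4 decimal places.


width = 2*z*sigma/sqrt(n)
2*z*sigma = 2 * 2.576 * 17.01 = 87.63552
sqrt(106) ≈ 10.295630
width = 87.63552 / 10.295630 ≈ 8.511914

8.5119


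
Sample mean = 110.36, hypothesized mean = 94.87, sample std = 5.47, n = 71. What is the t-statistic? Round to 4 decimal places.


t = (xbar - mu0) / (s/sqrt(n))
xbar - mu0 = 110.36 - 94.87 = 15.49
sqrt(71) ≈ 8.42614977
s/sqrt(n) = 5.47 / 8.42614977 ≈ 0.64916957
t = 15.49 / 0.64916957 ≈ 23.861254

23.8613


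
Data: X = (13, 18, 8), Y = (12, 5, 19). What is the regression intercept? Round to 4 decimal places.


a = ybar - b*xbar, where b = sum((xi-xbar)(yi-ybar)) / sum((xi-xbar)^2)
n = 3, xbar = 39/3 = 13, ybar = 36/3 = 12
Sxy = sum((xi-xbar)(yi-ybar)) = -70
Sxx = sum((xi-xbar)^2) = 50
b = Sxy / Sxx = -1.4
a = 12 - (-1.4) * 13 = 30.2

30.2000


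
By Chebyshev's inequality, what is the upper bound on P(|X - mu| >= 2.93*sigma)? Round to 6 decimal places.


P <= 1/k^2
k^2 = 2.93^2 = 8.5849
1/k^2 = 1 / 8.5849 ≈ 0.11648359

0.116484


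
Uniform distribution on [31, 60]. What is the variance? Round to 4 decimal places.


Var = (b-a)^2 / 12
(b-a)^2 = (60 - 31)^2 = 841
Var = 841/12 ≈ 70.083333

70.0833


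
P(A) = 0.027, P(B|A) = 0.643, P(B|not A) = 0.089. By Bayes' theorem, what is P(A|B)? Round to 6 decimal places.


P(A|B) = P(B|A)*P(A) / P(B), P(B) = P(B|A)*P(A) + P(B|not A)*P(not A)
P(B|A)*P(A) = 0.643 * 0.027 = 0.017361
P(B|not A)*P(not A) = 0.089 * 0.973 = 0.086597
P(B) = 0.017361 + 0.086597 = 0.103958
P(A|B) = 0.017361 / 0.103958 ≈ 0.16700013

0.167000


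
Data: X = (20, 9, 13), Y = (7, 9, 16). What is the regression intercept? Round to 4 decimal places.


a = ybar - b*xbar, where b = sum((xi-xbar)(yi-ybar)) / sum((xi-xbar)^2)
n = 3, xbar = 42/3 = 14, ybar = 32/3 ≈ 10.666667
Sxy = sum((xi-xbar)(yi-ybar)) = -19
Sxx = sum((xi-xbar)^2) = 62
b = Sxy / Sxx = -19/62 ≈ -0.306452
a = 10.666667 - (-0.306452) * 14 = 1391/93 ≈ 14.956989

14.9570


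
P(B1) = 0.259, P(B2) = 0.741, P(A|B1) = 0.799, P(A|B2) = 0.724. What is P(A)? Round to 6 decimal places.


P(A) = P(A|B1)*P(B1) + P(A|B2)*P(B2)
P(A|B1)*P(B1) = 0.799 * 0.259 = 0.206941
P(A|B2)*P(B2) = 0.724 * 0.741 = 0.536484
P(A) = 0.206941 + 0.536484 = 0.743425

0.743425


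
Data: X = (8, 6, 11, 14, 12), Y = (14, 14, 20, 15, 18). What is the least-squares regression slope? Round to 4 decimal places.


b = sum((xi-xbar)(yi-ybar)) / sum((xi-xbar)^2)
n = 5, xbar = 51/5 = 10.2, ybar = 81/5 = 16.2
Sxy = sum((xi-xbar)(yi-ybar)) = 15.8
Sxx = sum((xi-xbar)^2) = 40.8
b = Sxy / Sxx = 79/204 ≈ 0.387255

0.3873


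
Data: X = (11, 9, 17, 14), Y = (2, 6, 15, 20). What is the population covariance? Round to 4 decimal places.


Cov = (1/n)*sum((xi-xbar)(yi-ybar))
n = 4, xbar = 51/4 = 12.75, ybar = 43/4 = 10.75
sum((xi-xbar)(yi-ybar)) = 62.75
Cov = 62.75 / 4 = 15.6875

15.6875


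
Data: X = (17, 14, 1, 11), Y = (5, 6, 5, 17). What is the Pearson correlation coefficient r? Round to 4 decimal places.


r = sum((xi-xbar)(yi-ybar)) / sqrt(sum((xi-xbar)^2) * sum((yi-ybar)^2))
n = 4, xbar = 43/4 = 10.75, ybar = 33/4 = 8.25
Sxy = sum((xi-xbar)(yi-ybar)) = 6.25
Sxx = sum((xi-xbar)^2) = 144.75
Syy = sum((yi-ybar)^2) = 102.75
sqrt(Sxx*Syy) ≈ 121.955166
r = Sxy / sqrt(Sxx*Syy) = 6.25 / 121.955166 ≈ 0.051248

0.0512


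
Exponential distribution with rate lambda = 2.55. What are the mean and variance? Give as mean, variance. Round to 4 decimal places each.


mean = 1/lam, var = 1/lam^2
mean = 1 / 2.55 = 20/51 ≈ 0.392157
lam^2 = 2.55^2 = 6.5025
var = 1 / 6.5025 = 400/2601 ≈ 0.153787

0.3922, 0.1538


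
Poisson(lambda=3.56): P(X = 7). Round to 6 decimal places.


P = e^(-lam) * lam^k / k!
e^(-3.56) ≈ 0.02843882
lam^k = 3.56^7 ≈ 7246.861909
k! = 7! = 5040
P = 0.02843882 * 7246.861909 / 5040 ≈ 0.040891

0.040891


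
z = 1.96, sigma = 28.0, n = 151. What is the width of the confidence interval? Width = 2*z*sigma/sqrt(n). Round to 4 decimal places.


width = 2*z*sigma/sqrt(n)
2*z*sigma = 2 * 1.96 * 28.0 = 109.76
sqrt(151) ≈ 12.288206
width = 109.76 / 12.288206 ≈ 8.932142

8.9321


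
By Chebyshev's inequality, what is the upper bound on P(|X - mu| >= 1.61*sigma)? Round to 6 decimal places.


P <= 1/k^2
k^2 = 1.61^2 = 2.5921
1/k^2 = 1 / 2.5921 ≈ 0.38578759

0.385788


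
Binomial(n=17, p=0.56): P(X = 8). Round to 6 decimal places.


P = C(n,k) * p^k * (1-p)^(n-k)
C(17,8) = 24310
p^k = 0.56^8 ≈ 0.009671731
(1-p)^(n-k) = 0.44^9 ≈ 0.0006181218
P = 24310 * 0.009671731 * 0.0006181218 ≈ 0.145333

0.145333


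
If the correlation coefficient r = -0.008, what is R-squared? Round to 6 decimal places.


R^2 = r^2 = (-0.008)^2 = 0.000064

0.000064


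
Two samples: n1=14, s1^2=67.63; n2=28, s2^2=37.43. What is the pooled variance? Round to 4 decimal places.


sp^2 = ((n1-1)*s1^2 + (n2-1)*s2^2)/(n1+n2-2)
(n1-1)*s1^2 = 13 * 67.63 = 879.19
(n2-1)*s2^2 = 27 * 37.43 = 1010.61
numerator = 879.19 + 1010.61 = 1889.8
n1+n2-2 = 40
sp^2 = 1889.8 / 40 = 47.245

47.2450


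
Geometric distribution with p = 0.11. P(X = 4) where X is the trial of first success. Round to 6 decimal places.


P = (1-p)^(k-1) * p
(1-p)^(k-1) = 0.89^3 = 0.704969
P = 0.704969 * 0.11 = 0.07754659

0.077547


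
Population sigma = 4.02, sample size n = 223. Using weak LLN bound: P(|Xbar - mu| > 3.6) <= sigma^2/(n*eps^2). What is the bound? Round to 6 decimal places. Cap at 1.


bound = min(1, sigma^2/(n*eps^2))
sigma^2 = 4.02^2 = 16.1604
n*eps^2 = 223 * 3.6^2 = 223 * 12.96 = 2890.08
sigma^2/(n*eps^2) = 16.1604 / 2890.08 ≈ 0.00559168

0.005592


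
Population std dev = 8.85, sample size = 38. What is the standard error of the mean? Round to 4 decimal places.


SE = sigma / sqrt(n)
sqrt(38) ≈ 6.164414
SE = 8.85 / 6.164414 ≈ 1.435660

1.4357


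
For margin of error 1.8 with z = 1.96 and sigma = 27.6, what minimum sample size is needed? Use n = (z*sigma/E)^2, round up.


z*sigma/E = 1.96 * 27.6 / 1.8 = 2254/75 ≈ 30.053333
(z*sigma/E)^2 = 5080516/5625 ≈ 903.202844
round up: n = 904

904


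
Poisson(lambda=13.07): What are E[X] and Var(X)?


E[X] = Var(X) = lambda = 13.07

13.07, 13.07


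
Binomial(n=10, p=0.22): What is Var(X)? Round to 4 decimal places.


Var = n*p*(1-p) = 10 * 0.22 * 0.78 = 1.716

1.7160


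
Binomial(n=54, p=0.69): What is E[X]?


E[X] = n*p = 54 * 0.69 = 37.26

37.26


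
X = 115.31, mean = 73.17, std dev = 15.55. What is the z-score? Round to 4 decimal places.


z = (X - mu) / sigma
X - mu = 115.31 - 73.17 = 42.14
z = 42.14 / 15.55 = 4214/1555 ≈ 2.709968

2.7100


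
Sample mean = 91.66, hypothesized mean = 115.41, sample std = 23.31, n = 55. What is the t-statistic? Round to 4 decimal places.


t = (xbar - mu0) / (s/sqrt(n))
xbar - mu0 = 91.66 - 115.41 = -23.75
sqrt(55) ≈ 7.41619849
s/sqrt(n) = 23.31 / 7.41619849 ≈ 3.14311976
t = -23.75 / 3.14311976 ≈ -7.556187

-7.5562


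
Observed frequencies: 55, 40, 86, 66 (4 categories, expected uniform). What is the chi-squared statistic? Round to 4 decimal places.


chi2 = sum((O-E)^2/E), E = total/4
total = 247, E = 247/4 = 61.75
(55 - 61.75)^2 / 61.75 = 45.5625 / 61.75 = 729/988 ≈ 0.737854
(40 - 61.75)^2 / 61.75 = 473.0625 / 61.75 = 7569/988 ≈ 7.660931
(86 - 61.75)^2 / 61.75 = 588.0625 / 61.75 = 9409/988 ≈ 9.523279
(66 - 61.75)^2 / 61.75 = 18.0625 / 61.75 = 289/988 ≈ 0.292510
chi2 = 4499/247 ≈ 18.214575

18.2146


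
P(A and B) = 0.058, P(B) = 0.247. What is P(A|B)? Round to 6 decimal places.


P(A|B) = P(A and B) / P(B) = 0.058 / 0.247 = 58/247 ≈ 0.23481781

0.234818


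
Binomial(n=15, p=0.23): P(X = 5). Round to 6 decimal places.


P = C(n,k) * p^k * (1-p)^(n-k)
C(15,5) = 3003
p^k = 0.23^5 = 0.0006436343
(1-p)^(n-k) = 0.77^10 ≈ 0.07326680
P = 3003 * 0.0006436343 * 0.07326680 ≈ 0.141613

0.141613


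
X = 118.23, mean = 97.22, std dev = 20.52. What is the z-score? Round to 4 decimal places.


z = (X - mu) / sigma
X - mu = 118.23 - 97.22 = 21.01
z = 21.01 / 20.52 = 2101/2052 ≈ 1.023879

1.0239


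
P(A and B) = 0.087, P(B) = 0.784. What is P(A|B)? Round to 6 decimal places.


P(A|B) = P(A and B) / P(B) = 0.087 / 0.784 = 87/784 ≈ 0.11096939

0.110969


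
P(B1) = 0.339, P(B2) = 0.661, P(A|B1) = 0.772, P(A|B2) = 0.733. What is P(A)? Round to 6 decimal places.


P(A) = P(A|B1)*P(B1) + P(A|B2)*P(B2)
P(A|B1)*P(B1) = 0.772 * 0.339 = 0.261708
P(A|B2)*P(B2) = 0.733 * 0.661 = 0.484513
P(A) = 0.261708 + 0.484513 = 0.746221

0.746221


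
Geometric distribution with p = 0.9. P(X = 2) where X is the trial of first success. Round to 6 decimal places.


P = (1-p)^(k-1) * p
(1-p)^(k-1) = 0.1^1 = 0.1
P = 0.1 * 0.9 = 0.09

0.090000


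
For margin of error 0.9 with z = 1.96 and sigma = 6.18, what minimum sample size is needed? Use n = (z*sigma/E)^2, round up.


z*sigma/E = 1.96 * 6.18 / 0.9 = 5047/375 ≈ 13.458667
(z*sigma/E)^2 ≈ 181.135708
round up: n = 182

182


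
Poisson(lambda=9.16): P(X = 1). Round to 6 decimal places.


P = e^(-lam) * lam^k / k!
e^(-9.16) ≈ 0.0001051629
lam^k = 9.16^1 = 9.16
k! = 1! = 1
P = 0.0001051629 * 9.16 / 1 ≈ 0.000963

0.000963


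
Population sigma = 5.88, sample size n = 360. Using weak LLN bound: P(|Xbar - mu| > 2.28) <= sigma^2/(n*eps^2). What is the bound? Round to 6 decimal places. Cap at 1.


bound = min(1, sigma^2/(n*eps^2))
sigma^2 = 5.88^2 = 34.5744
n*eps^2 = 360 * 2.28^2 = 360 * 5.1984 = 1871.424
sigma^2/(n*eps^2) = 34.5744 / 1871.424 ≈ 0.01847492

0.018475


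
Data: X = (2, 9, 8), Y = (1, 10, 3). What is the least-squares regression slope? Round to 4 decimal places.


b = sum((xi-xbar)(yi-ybar)) / sum((xi-xbar)^2)
n = 3, xbar = 19/3 ≈ 6.333333, ybar = 14/3 ≈ 4.666667
Sxy = sum((xi-xbar)(yi-ybar)) = 82/3 ≈ 27.333333
Sxx = sum((xi-xbar)^2) = 86/3 ≈ 28.666667
b = Sxy / Sxx = 41/43 ≈ 0.953488

0.9535


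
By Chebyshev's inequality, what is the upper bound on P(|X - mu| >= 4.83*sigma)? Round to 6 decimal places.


P <= 1/k^2
k^2 = 4.83^2 = 23.3289
1/k^2 = 1 / 23.3289 ≈ 0.04286529

0.042865


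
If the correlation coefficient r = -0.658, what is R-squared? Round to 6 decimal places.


R^2 = r^2 = (-0.658)^2 = 0.432964

0.432964


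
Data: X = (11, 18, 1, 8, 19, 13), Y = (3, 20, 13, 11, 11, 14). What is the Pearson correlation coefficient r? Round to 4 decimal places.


r = sum((xi-xbar)(yi-ybar)) / sqrt(sum((xi-xbar)^2) * sum((yi-ybar)^2))
n = 6, xbar = 70/6 = 35/3 ≈ 11.666667, ybar = 72/6 = 12
Sxy = sum((xi-xbar)(yi-ybar)) = 45
Sxx = sum((xi-xbar)^2) = 670/3 ≈ 223.333333
Syy = sum((yi-ybar)^2) = 152
sqrt(Sxx*Syy) ≈ 184.246212
r = Sxy / sqrt(Sxx*Syy) = 45 / 184.246212 ≈ 0.244238

0.2442


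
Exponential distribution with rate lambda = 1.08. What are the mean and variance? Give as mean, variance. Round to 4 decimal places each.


mean = 1/lam, var = 1/lam^2
mean = 1 / 1.08 = 25/27 ≈ 0.925926
lam^2 = 1.08^2 = 1.1664
var = 1 / 1.1664 = 625/729 ≈ 0.857339

0.9259, 0.8573


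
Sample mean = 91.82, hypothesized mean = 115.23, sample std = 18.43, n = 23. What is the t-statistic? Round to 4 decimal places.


t = (xbar - mu0) / (s/sqrt(n))
xbar - mu0 = 91.82 - 115.23 = -23.41
sqrt(23) ≈ 4.79583152
s/sqrt(n) = 18.43 / 4.79583152 ≈ 3.84292065
t = -23.41 / 3.84292065 ≈ -6.091721

-6.0917


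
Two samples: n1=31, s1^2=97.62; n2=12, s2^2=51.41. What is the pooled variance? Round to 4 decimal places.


sp^2 = ((n1-1)*s1^2 + (n2-1)*s2^2)/(n1+n2-2)
(n1-1)*s1^2 = 30 * 97.62 = 2928.6
(n2-1)*s2^2 = 11 * 51.41 = 565.51
numerator = 2928.6 + 565.51 = 3494.11
n1+n2-2 = 41
sp^2 = 3494.11 / 41 = 349411/4100 ≈ 85.222195

85.2222


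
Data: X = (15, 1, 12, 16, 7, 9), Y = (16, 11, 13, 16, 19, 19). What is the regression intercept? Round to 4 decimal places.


a = ybar - b*xbar, where b = sum((xi-xbar)(yi-ybar)) / sum((xi-xbar)^2)
n = 6, xbar = 60/6 = 10, ybar = 94/6 = 47/3 ≈ 15.666667
Sxy = sum((xi-xbar)(yi-ybar)) = 27
Sxx = sum((xi-xbar)^2) = 156
b = Sxy / Sxx = 9/52 ≈ 0.173077
a = 15.666667 - 0.173077 * 10 = 1087/78 ≈ 13.935897

13.9359


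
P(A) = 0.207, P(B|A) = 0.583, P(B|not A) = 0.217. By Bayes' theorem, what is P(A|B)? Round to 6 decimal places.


P(A|B) = P(B|A)*P(A) / P(B), P(B) = P(B|A)*P(A) + P(B|not A)*P(not A)
P(B|A)*P(A) = 0.583 * 0.207 = 0.120681
P(B|not A)*P(not A) = 0.217 * 0.793 = 0.172081
P(B) = 0.120681 + 0.172081 = 0.292762
P(A|B) = 0.120681 / 0.292762 ≈ 0.41221538

0.412215


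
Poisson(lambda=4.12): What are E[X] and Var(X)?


E[X] = Var(X) = lambda = 4.12

4.12, 4.12


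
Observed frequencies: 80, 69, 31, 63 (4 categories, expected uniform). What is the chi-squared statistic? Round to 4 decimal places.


chi2 = sum((O-E)^2/E), E = total/4
total = 243, E = 243/4 = 60.75
(80 - 60.75)^2 / 60.75 = 370.5625 / 60.75 = 5929/972 ≈ 6.099794
(69 - 60.75)^2 / 60.75 = 68.0625 / 60.75 = 121/108 ≈ 1.120370
(31 - 60.75)^2 / 60.75 = 885.0625 / 60.75 = 14161/972 ≈ 14.568930
(63 - 60.75)^2 / 60.75 = 5.0625 / 60.75 = 1/12 ≈ 0.083333
chi2 = 5315/243 ≈ 21.872428

21.8724


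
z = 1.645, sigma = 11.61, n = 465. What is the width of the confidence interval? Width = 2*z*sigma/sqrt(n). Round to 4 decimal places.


width = 2*z*sigma/sqrt(n)
2*z*sigma = 2 * 1.645 * 11.61 = 38.1969
sqrt(465) ≈ 21.563859
width = 38.1969 / 21.563859 ≈ 1.771339

1.7713


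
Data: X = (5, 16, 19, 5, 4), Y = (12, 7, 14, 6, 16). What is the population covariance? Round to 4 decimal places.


Cov = (1/n)*sum((xi-xbar)(yi-ybar))
n = 5, xbar = 49/5 = 9.8, ybar = 55/5 = 11
sum((xi-xbar)(yi-ybar)) = -7
Cov = -7 / 5 = -1.4

-1.4000


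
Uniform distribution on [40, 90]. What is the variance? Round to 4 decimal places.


Var = (b-a)^2 / 12
(b-a)^2 = (90 - 40)^2 = 2500
Var = 2500/12 ≈ 208.333333

208.3333


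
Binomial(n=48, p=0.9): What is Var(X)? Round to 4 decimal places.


Var = n*p*(1-p) = 48 * 0.9 * 0.1 = 4.32

4.3200


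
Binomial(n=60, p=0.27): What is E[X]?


E[X] = n*p = 60 * 0.27 = 16.2

16.2


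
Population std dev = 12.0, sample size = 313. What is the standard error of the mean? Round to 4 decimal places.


SE = sigma / sqrt(n)
sqrt(313) ≈ 17.691806
SE = 12.0 / 17.691806 ≈ 0.678280

0.6783


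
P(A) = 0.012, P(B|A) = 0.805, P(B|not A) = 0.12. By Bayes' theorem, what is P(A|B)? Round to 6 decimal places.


P(A|B) = P(B|A)*P(A) / P(B), P(B) = P(B|A)*P(A) + P(B|not A)*P(not A)
P(B|A)*P(A) = 0.805 * 0.012 = 0.00966
P(B|not A)*P(not A) = 0.12 * 0.988 = 0.11856
P(B) = 0.00966 + 0.11856 = 0.12822
P(A|B) = 0.00966 / 0.12822 = 161/2137 ≈ 0.07533926

0.075339


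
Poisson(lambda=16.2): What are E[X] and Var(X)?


E[X] = Var(X) = lambda = 16.2

16.2, 16.2


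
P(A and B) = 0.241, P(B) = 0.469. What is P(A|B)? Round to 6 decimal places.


P(A|B) = P(A and B) / P(B) = 0.241 / 0.469 = 241/469 ≈ 0.51385928

0.513859


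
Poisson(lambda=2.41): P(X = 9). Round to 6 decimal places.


P = e^(-lam) * lam^k / k!
e^(-2.41) ≈ 0.08981529
lam^k = 2.41^9 ≈ 2742.542606
k! = 9! = 362880
P = 0.08981529 * 2742.542606 / 362880 ≈ 0.000679

0.000679


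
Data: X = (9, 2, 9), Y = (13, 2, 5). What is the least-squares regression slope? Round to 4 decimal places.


b = sum((xi-xbar)(yi-ybar)) / sum((xi-xbar)^2)
n = 3, xbar = 20/3 ≈ 6.666667, ybar = 20/3 ≈ 6.666667
Sxy = sum((xi-xbar)(yi-ybar)) = 98/3 ≈ 32.666667
Sxx = sum((xi-xbar)^2) = 98/3 ≈ 32.666667
b = Sxy / Sxx = 1

1.0000


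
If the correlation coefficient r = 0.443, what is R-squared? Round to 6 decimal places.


R^2 = r^2 = (0.443)^2 = 0.196249

0.196249


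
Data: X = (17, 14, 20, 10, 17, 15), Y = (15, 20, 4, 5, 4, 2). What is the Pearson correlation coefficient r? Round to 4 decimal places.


r = sum((xi-xbar)(yi-ybar)) / sqrt(sum((xi-xbar)^2) * sum((yi-ybar)^2))
n = 6, xbar = 93/6 = 15.5, ybar = 50/6 = 25/3 ≈ 8.333333
Sxy = sum((xi-xbar)(yi-ybar)) = -12
Sxx = sum((xi-xbar)^2) = 57.5
Syy = sum((yi-ybar)^2) = 808/3 ≈ 269.333333
sqrt(Sxx*Syy) ≈ 124.445437
r = Sxy / sqrt(Sxx*Syy) = -12 / 124.445437 ≈ -0.096428

-0.0964


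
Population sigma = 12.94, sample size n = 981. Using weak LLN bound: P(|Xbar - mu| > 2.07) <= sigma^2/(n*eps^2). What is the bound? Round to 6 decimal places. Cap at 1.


bound = min(1, sigma^2/(n*eps^2))
sigma^2 = 12.94^2 = 167.4436
n*eps^2 = 981 * 2.07^2 = 981 * 4.2849 = 4203.4869
sigma^2/(n*eps^2) = 167.4436 / 4203.4869 ≈ 0.03983445

0.039834


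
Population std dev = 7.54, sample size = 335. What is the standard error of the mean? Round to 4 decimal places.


SE = sigma / sqrt(n)
sqrt(335) ≈ 18.303005
SE = 7.54 / 18.303005 ≈ 0.411954

0.4120


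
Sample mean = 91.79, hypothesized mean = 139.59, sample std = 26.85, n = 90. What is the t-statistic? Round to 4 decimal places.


t = (xbar - mu0) / (s/sqrt(n))
xbar - mu0 = 91.79 - 139.59 = -47.8
sqrt(90) ≈ 9.48683298
s/sqrt(n) = 26.85 / 9.48683298 ≈ 2.83023851
t = -47.8 / 2.83023851 ≈ -16.889036

-16.8890


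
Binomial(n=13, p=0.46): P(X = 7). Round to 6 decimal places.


P = C(n,k) * p^k * (1-p)^(n-k)
C(13,7) = 1716
p^k = 0.46^7 ≈ 0.004358177
(1-p)^(n-k) = 0.54^6 ≈ 0.02479491
P = 1716 * 0.004358177 * 0.02479491 ≈ 0.185432

0.185432


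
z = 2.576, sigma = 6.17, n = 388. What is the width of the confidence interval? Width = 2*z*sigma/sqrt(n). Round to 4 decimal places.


width = 2*z*sigma/sqrt(n)
2*z*sigma = 2 * 2.576 * 6.17 = 31.78784
sqrt(388) ≈ 19.697716
width = 31.78784 / 19.697716 ≈ 1.613783

1.6138


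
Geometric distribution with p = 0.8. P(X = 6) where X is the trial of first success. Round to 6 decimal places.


P = (1-p)^(k-1) * p
(1-p)^(k-1) = 0.2^5 = 0.00032
P = 0.00032 * 0.8 = 0.000256

0.000256


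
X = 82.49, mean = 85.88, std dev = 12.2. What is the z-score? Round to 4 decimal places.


z = (X - mu) / sigma
X - mu = 82.49 - 85.88 = -3.39
z = -3.39 / 12.2 = -339/1220 ≈ -0.277869

-0.2779


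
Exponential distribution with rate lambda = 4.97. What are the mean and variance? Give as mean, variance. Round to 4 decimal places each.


mean = 1/lam, var = 1/lam^2
mean = 1 / 4.97 = 100/497 ≈ 0.201207
lam^2 = 4.97^2 = 24.7009
var = 1 / 24.7009 ≈ 0.040484

0.2012, 0.0405


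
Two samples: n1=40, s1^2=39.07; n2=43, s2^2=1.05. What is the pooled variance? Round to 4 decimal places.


sp^2 = ((n1-1)*s1^2 + (n2-1)*s2^2)/(n1+n2-2)
(n1-1)*s1^2 = 39 * 39.07 = 1523.73
(n2-1)*s2^2 = 42 * 1.05 = 44.1
numerator = 1523.73 + 44.1 = 1567.83
n1+n2-2 = 81
sp^2 = 1567.83 / 81 = 52261/2700 ≈ 19.355926

19.3559


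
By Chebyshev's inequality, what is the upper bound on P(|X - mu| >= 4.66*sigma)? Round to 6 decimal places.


P <= 1/k^2
k^2 = 4.66^2 = 21.7156
1/k^2 = 1 / 21.7156 ≈ 0.04604984

0.046050


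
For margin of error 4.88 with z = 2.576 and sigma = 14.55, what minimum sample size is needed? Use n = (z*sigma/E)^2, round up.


z*sigma/E = 2.576 * 14.55 / 4.88 = 46851/6100 ≈ 7.680492
(z*sigma/E)^2 ≈ 58.989954
round up: n = 59

59


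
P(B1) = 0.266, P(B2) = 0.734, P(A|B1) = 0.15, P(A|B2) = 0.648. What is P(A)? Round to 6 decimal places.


P(A) = P(A|B1)*P(B1) + P(A|B2)*P(B2)
P(A|B1)*P(B1) = 0.15 * 0.266 = 0.0399
P(A|B2)*P(B2) = 0.648 * 0.734 = 0.475632
P(A) = 0.0399 + 0.475632 = 0.515532

0.515532


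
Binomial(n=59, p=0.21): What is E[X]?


E[X] = n*p = 59 * 0.21 = 12.39

12.39


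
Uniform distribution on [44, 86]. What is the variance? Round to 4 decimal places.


Var = (b-a)^2 / 12
(b-a)^2 = (86 - 44)^2 = 1764
Var = 1764/12 = 147

147.0000


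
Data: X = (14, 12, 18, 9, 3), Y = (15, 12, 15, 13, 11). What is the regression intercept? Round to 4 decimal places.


a = ybar - b*xbar, where b = sum((xi-xbar)(yi-ybar)) / sum((xi-xbar)^2)
n = 5, xbar = 56/5 = 11.2, ybar = 66/5 = 13.2
Sxy = sum((xi-xbar)(yi-ybar)) = 34.8
Sxx = sum((xi-xbar)^2) = 126.8
b = Sxy / Sxx = 87/317 ≈ 0.274448
a = 13.2 - 0.274448 * 11.2 = 3210/317 ≈ 10.126183

10.1262


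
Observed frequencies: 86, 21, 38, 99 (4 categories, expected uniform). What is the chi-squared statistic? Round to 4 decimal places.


chi2 = sum((O-E)^2/E), E = total/4
total = 244, E = 244/4 = 61
(86 - 61)^2 / 61 = 625 / 61 = 625/61 ≈ 10.245902
(21 - 61)^2 / 61 = 1600 / 61 = 1600/61 ≈ 26.229508
(38 - 61)^2 / 61 = 529 / 61 = 529/61 ≈ 8.672131
(99 - 61)^2 / 61 = 1444 / 61 = 1444/61 ≈ 23.672131
chi2 = 4198/61 ≈ 68.819672

68.8197


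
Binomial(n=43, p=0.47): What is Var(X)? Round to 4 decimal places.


Var = n*p*(1-p) = 43 * 0.47 * 0.53 = 10.7113

10.7113


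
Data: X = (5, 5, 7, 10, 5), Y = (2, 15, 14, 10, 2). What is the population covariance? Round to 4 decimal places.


Cov = (1/n)*sum((xi-xbar)(yi-ybar))
n = 5, xbar = 32/5 = 6.4, ybar = 43/5 = 8.6
sum((xi-xbar)(yi-ybar)) = 17.8
Cov = 17.8 / 5 = 3.56

3.5600


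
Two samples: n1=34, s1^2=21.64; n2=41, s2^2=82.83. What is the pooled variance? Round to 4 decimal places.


sp^2 = ((n1-1)*s1^2 + (n2-1)*s2^2)/(n1+n2-2)
(n1-1)*s1^2 = 33 * 21.64 = 714.12
(n2-1)*s2^2 = 40 * 82.83 = 3313.2
numerator = 714.12 + 3313.2 = 4027.32
n1+n2-2 = 73
sp^2 = 4027.32 / 73 = 100683/1825 ≈ 55.168767

55.1688


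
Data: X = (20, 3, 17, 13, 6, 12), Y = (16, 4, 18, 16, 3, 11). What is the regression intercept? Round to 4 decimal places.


a = ybar - b*xbar, where b = sum((xi-xbar)(yi-ybar)) / sum((xi-xbar)^2)
n = 6, xbar = 71/6 ≈ 11.833333, ybar = 68/6 = 34/3 ≈ 11.333333
Sxy = sum((xi-xbar)(yi-ybar)) = 574/3 ≈ 191.333333
Sxx = sum((xi-xbar)^2) = 1241/6 ≈ 206.833333
b = Sxy / Sxx = 1148/1241 ≈ 0.925060
a = 11.333333 - 0.925060 * 11.833333 = 480/1241 ≈ 0.386785

0.3868


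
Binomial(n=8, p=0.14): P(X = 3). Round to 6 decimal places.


P = C(n,k) * p^k * (1-p)^(n-k)
C(8,3) = 56
p^k = 0.14^3 = 0.002744
(1-p)^(n-k) = 0.86^5 ≈ 0.4704270
P = 56 * 0.002744 * 0.4704270 ≈ 0.072288

0.072288


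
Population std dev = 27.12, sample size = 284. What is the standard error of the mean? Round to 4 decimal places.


SE = sigma / sqrt(n)
sqrt(284) ≈ 16.852300
SE = 27.12 / 16.852300 ≈ 1.609276

1.6093


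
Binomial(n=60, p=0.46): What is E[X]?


E[X] = n*p = 60 * 0.46 = 27.6

27.6


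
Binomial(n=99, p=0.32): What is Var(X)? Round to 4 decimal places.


Var = n*p*(1-p) = 99 * 0.32 * 0.68 = 21.5424

21.5424


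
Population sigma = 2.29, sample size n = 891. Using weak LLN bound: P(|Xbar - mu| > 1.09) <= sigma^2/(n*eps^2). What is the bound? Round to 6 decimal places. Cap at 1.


bound = min(1, sigma^2/(n*eps^2))
sigma^2 = 2.29^2 = 5.2441
n*eps^2 = 891 * 1.09^2 = 891 * 1.1881 = 1058.5971
sigma^2/(n*eps^2) = 5.2441 / 1058.5971 ≈ 0.00495382

0.004954


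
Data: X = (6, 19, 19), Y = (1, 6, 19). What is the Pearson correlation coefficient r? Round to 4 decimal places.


r = sum((xi-xbar)(yi-ybar)) / sqrt(sum((xi-xbar)^2) * sum((yi-ybar)^2))
n = 3, xbar = 44/3 ≈ 14.666667, ybar = 26/3 ≈ 8.666667
Sxy = sum((xi-xbar)(yi-ybar)) = 299/3 ≈ 99.666667
Sxx = sum((xi-xbar)^2) = 338/3 ≈ 112.666667
Syy = sum((yi-ybar)^2) = 518/3 ≈ 172.666667
sqrt(Sxx*Syy) ≈ 139.476800
r = Sxy / sqrt(Sxx*Syy) = 99.666667 / 139.476800 ≈ 0.714575

0.7146


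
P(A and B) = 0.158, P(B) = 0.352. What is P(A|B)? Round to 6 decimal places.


P(A|B) = P(A and B) / P(B) = 0.158 / 0.352 = 79/176 ≈ 0.44886364

0.448864


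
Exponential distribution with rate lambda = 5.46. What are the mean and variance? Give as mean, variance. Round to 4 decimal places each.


mean = 1/lam, var = 1/lam^2
mean = 1 / 5.46 = 50/273 ≈ 0.183150
lam^2 = 5.46^2 = 29.8116
var = 1 / 29.8116 ≈ 0.033544

0.1832, 0.0335


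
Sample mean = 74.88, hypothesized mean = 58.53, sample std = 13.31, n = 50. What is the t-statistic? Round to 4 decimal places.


t = (xbar - mu0) / (s/sqrt(n))
xbar - mu0 = 74.88 - 58.53 = 16.35
sqrt(50) ≈ 7.07106781
s/sqrt(n) = 13.31 / 7.07106781 ≈ 1.88231825
t = 16.35 / 1.88231825 ≈ 8.686098

8.6861


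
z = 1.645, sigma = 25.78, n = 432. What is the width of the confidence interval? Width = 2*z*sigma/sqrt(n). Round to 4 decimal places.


width = 2*z*sigma/sqrt(n)
2*z*sigma = 2 * 1.645 * 25.78 = 84.8162
sqrt(432) ≈ 20.784610
width = 84.8162 / 20.784610 ≈ 4.080721

4.0807


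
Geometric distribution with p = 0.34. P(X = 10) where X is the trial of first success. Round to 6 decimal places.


P = (1-p)^(k-1) * p
(1-p)^(k-1) = 0.66^9 ≈ 0.02376268
P = 0.02376268 * 0.34 ≈ 0.008079311

0.008079


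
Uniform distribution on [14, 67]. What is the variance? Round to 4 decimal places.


Var = (b-a)^2 / 12
(b-a)^2 = (67 - 14)^2 = 2809
Var = 2809/12 ≈ 234.083333

234.0833


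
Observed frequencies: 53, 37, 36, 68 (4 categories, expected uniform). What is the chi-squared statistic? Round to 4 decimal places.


chi2 = sum((O-E)^2/E), E = total/4
total = 194, E = 194/4 = 48.5
(53 - 48.5)^2 / 48.5 = 20.25 / 48.5 = 81/194 ≈ 0.417526
(37 - 48.5)^2 / 48.5 = 132.25 / 48.5 = 529/194 ≈ 2.726804
(36 - 48.5)^2 / 48.5 = 156.25 / 48.5 = 625/194 ≈ 3.221649
(68 - 48.5)^2 / 48.5 = 380.25 / 48.5 = 1521/194 ≈ 7.840206
chi2 = 1378/97 ≈ 14.206186

14.2062


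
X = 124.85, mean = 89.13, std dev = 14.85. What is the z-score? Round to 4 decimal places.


z = (X - mu) / sigma
X - mu = 124.85 - 89.13 = 35.72
z = 35.72 / 14.85 = 3572/1485 ≈ 2.405387

2.4054


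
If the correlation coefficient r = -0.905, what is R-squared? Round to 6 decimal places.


R^2 = r^2 = (-0.905)^2 = 0.819025

0.819025


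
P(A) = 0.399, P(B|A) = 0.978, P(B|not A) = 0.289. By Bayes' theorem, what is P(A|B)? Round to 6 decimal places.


P(A|B) = P(B|A)*P(A) / P(B), P(B) = P(B|A)*P(A) + P(B|not A)*P(not A)
P(B|A)*P(A) = 0.978 * 0.399 = 0.390222
P(B|not A)*P(not A) = 0.289 * 0.601 = 0.173689
P(B) = 0.390222 + 0.173689 = 0.563911
P(A|B) = 0.390222 / 0.563911 ≈ 0.69199218

0.691992


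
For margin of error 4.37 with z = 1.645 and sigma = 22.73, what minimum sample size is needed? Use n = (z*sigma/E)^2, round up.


z*sigma/E = 1.645 * 22.73 / 4.37 ≈ 8.556259
(z*sigma/E)^2 ≈ 73.209561
round up: n = 74

74


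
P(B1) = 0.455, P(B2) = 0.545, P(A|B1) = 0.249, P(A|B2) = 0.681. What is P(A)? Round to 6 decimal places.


P(A) = P(A|B1)*P(B1) + P(A|B2)*P(B2)
P(A|B1)*P(B1) = 0.249 * 0.455 = 0.113295
P(A|B2)*P(B2) = 0.681 * 0.545 = 0.371145
P(A) = 0.113295 + 0.371145 = 0.48444

0.484440


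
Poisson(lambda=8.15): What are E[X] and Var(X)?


E[X] = Var(X) = lambda = 8.15

8.15, 8.15


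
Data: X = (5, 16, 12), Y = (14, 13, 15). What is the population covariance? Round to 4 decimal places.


Cov = (1/n)*sum((xi-xbar)(yi-ybar))
n = 3, xbar = 33/3 = 11, ybar = 42/3 = 14
sum((xi-xbar)(yi-ybar)) = -4
Cov = -4 / 3 = -4/3 ≈ -1.333333

-1.3333


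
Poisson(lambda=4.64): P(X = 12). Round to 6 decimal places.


P = e^(-lam) * lam^k / k!
e^(-4.64) ≈ 0.009657698
lam^k = 4.64^12 ≈ 99590007.862645
k! = 12! = 479001600
P = 0.009657698 * 99590007.862645 / 479001600 ≈ 0.002008

0.002008


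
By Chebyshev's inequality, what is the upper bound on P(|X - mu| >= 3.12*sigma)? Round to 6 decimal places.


P <= 1/k^2
k^2 = 3.12^2 = 9.7344
1/k^2 = 1 / 9.7344 = 625/6084 ≈ 0.10272847

0.102728


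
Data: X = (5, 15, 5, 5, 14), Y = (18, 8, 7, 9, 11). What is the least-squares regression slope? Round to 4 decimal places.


b = sum((xi-xbar)(yi-ybar)) / sum((xi-xbar)^2)
n = 5, xbar = 44/5 = 8.8, ybar = 53/5 = 10.6
Sxy = sum((xi-xbar)(yi-ybar)) = -22.4
Sxx = sum((xi-xbar)^2) = 108.8
b = Sxy / Sxx = -7/34 ≈ -0.205882

-0.2059


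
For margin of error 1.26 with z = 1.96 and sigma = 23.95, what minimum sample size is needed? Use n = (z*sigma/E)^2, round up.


z*sigma/E = 1.96 * 23.95 / 1.26 = 3353/90 ≈ 37.255556
(z*sigma/E)^2 ≈ 1387.976420
round up: n = 1388

1388


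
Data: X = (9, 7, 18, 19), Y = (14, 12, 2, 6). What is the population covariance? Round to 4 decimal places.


Cov = (1/n)*sum((xi-xbar)(yi-ybar))
n = 4, xbar = 53/4 = 13.25, ybar = 34/4 = 8.5
sum((xi-xbar)(yi-ybar)) = -90.5
Cov = -90.5 / 4 = -22.625

-22.6250


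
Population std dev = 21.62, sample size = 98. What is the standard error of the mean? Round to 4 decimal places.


SE = sigma / sqrt(n)
sqrt(98) ≈ 9.899495
SE = 21.62 / 9.899495 ≈ 2.183950

2.1839


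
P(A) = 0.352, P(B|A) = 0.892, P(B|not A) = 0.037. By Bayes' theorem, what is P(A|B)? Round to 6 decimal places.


P(A|B) = P(B|A)*P(A) / P(B), P(B) = P(B|A)*P(A) + P(B|not A)*P(not A)
P(B|A)*P(A) = 0.892 * 0.352 = 0.313984
P(B|not A)*P(not A) = 0.037 * 0.648 = 0.023976
P(B) = 0.313984 + 0.023976 = 0.33796
P(A|B) = 0.313984 / 0.33796 ≈ 0.92905669

0.929057


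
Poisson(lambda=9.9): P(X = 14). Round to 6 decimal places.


P = e^(-lam) * lam^k / k!
e^(-9.9) ≈ 0.00005017468
lam^k = 9.9^14 ≈ 86874581276897.830797
k! = 14! = 87178291200
P = 0.00005017468 * 86874581276897.830797 / 87178291200 ≈ 0.050000

0.050000


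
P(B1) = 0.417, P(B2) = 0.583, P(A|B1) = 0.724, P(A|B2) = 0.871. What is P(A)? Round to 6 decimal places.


P(A) = P(A|B1)*P(B1) + P(A|B2)*P(B2)
P(A|B1)*P(B1) = 0.724 * 0.417 = 0.301908
P(A|B2)*P(B2) = 0.871 * 0.583 = 0.507793
P(A) = 0.301908 + 0.507793 = 0.809701

0.809701


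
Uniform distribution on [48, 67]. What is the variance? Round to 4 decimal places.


Var = (b-a)^2 / 12
(b-a)^2 = (67 - 48)^2 = 361
Var = 361/12 ≈ 30.083333

30.0833


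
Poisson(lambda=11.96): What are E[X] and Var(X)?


E[X] = Var(X) = lambda = 11.96

11.96, 11.96


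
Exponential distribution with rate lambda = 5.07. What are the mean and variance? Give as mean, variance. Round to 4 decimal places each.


mean = 1/lam, var = 1/lam^2
mean = 1 / 5.07 = 100/507 ≈ 0.197239
lam^2 = 5.07^2 = 25.7049
var = 1 / 25.7049 ≈ 0.038903

0.1972, 0.0389


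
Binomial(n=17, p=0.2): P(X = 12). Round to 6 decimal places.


P = C(n,k) * p^k * (1-p)^(n-k)
C(17,12) = 6188
p^k = 0.2^12 = 0.000000004096
(1-p)^(n-k) = 0.8^5 = 0.32768
P = 6188 * 0.000000004096 * 0.32768 ≈ 0.000008

0.000008


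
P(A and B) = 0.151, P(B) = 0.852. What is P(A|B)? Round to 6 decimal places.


P(A|B) = P(A and B) / P(B) = 0.151 / 0.852 = 151/852 ≈ 0.17723005

0.177230


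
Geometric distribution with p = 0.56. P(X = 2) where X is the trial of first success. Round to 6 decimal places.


P = (1-p)^(k-1) * p
(1-p)^(k-1) = 0.44^1 = 0.44
P = 0.44 * 0.56 = 0.2464

0.246400


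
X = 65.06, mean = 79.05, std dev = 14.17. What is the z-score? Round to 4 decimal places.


z = (X - mu) / sigma
X - mu = 65.06 - 79.05 = -13.99
z = -13.99 / 14.17 = -1399/1417 ≈ -0.987297

-0.9873


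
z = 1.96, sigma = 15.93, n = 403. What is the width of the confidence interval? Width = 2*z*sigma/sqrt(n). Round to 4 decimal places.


width = 2*z*sigma/sqrt(n)
2*z*sigma = 2 * 1.96 * 15.93 = 62.4456
sqrt(403) ≈ 20.074860
width = 62.4456 / 20.074860 ≈ 3.110637

3.1106


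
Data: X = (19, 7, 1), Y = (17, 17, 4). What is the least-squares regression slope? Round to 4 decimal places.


b = sum((xi-xbar)(yi-ybar)) / sum((xi-xbar)^2)
n = 3, xbar = 27/3 = 9, ybar = 38/3 ≈ 12.666667
Sxy = sum((xi-xbar)(yi-ybar)) = 104
Sxx = sum((xi-xbar)^2) = 168
b = Sxy / Sxx = 13/21 ≈ 0.619048

0.6190


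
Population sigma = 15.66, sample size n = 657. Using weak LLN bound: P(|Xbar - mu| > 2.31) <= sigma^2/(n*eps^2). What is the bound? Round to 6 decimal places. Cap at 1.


bound = min(1, sigma^2/(n*eps^2))
sigma^2 = 15.66^2 = 245.2356
n*eps^2 = 657 * 2.31^2 = 657 * 5.3361 = 3505.8177
sigma^2/(n*eps^2) = 245.2356 / 3505.8177 ≈ 0.06995104

0.069951


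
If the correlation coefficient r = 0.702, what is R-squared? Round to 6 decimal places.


R^2 = r^2 = (0.702)^2 = 0.492804

0.492804


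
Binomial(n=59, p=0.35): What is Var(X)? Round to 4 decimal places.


Var = n*p*(1-p) = 59 * 0.35 * 0.65 = 13.4225

13.4225


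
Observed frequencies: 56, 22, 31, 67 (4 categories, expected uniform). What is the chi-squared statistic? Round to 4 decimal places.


chi2 = sum((O-E)^2/E), E = total/4
total = 176, E = 176/4 = 44
(56 - 44)^2 / 44 = 144 / 44 = 36/11 ≈ 3.272727
(22 - 44)^2 / 44 = 484 / 44 = 11
(31 - 44)^2 / 44 = 169 / 44 = 169/44 ≈ 3.840909
(67 - 44)^2 / 44 = 529 / 44 = 529/44 ≈ 12.022727
chi2 = 663/22 ≈ 30.136364

30.1364


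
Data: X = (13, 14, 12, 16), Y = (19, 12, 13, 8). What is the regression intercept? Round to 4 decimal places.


a = ybar - b*xbar, where b = sum((xi-xbar)(yi-ybar)) / sum((xi-xbar)^2)
n = 4, xbar = 55/4 = 13.75, ybar = 52/4 = 13
Sxy = sum((xi-xbar)(yi-ybar)) = -16
Sxx = sum((xi-xbar)^2) = 8.75
b = Sxy / Sxx = -64/35 ≈ -1.828571
a = 13 - (-1.828571) * 13.75 = 267/7 ≈ 38.142857

38.1429


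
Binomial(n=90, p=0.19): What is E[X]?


E[X] = n*p = 90 * 0.19 = 17.1

17.1


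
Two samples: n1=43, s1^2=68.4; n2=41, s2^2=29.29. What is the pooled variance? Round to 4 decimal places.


sp^2 = ((n1-1)*s1^2 + (n2-1)*s2^2)/(n1+n2-2)
(n1-1)*s1^2 = 42 * 68.4 = 2872.8
(n2-1)*s2^2 = 40 * 29.29 = 1171.6
numerator = 2872.8 + 1171.6 = 4044.4
n1+n2-2 = 82
sp^2 = 4044.4 / 82 = 10111/205 ≈ 49.321951

49.3220


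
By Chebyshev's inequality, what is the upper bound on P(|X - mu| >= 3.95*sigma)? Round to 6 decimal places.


P <= 1/k^2
k^2 = 3.95^2 = 15.6025
1/k^2 = 1 / 15.6025 = 400/6241 ≈ 0.06409229

0.064092


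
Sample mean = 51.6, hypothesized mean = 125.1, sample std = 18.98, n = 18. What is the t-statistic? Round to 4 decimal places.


t = (xbar - mu0) / (s/sqrt(n))
xbar - mu0 = 51.6 - 125.1 = -73.5
sqrt(18) ≈ 4.24264069
s/sqrt(n) = 18.98 / 4.24264069 ≈ 4.47362890
t = -73.5 / 4.47362890 ≈ -16.429615

-16.4296


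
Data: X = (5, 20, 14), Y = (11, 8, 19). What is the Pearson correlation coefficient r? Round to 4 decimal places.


r = sum((xi-xbar)(yi-ybar)) / sqrt(sum((xi-xbar)^2) * sum((yi-ybar)^2))
n = 3, xbar = 39/3 = 13, ybar = 38/3 ≈ 12.666667
Sxy = sum((xi-xbar)(yi-ybar)) = -13
Sxx = sum((xi-xbar)^2) = 114
Syy = sum((yi-ybar)^2) = 194/3 ≈ 64.666667
sqrt(Sxx*Syy) ≈ 85.860352
r = Sxy / sqrt(Sxx*Syy) = -13 / 85.860352 ≈ -0.151409

-0.1514


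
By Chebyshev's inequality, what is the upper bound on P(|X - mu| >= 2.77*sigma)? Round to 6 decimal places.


P <= 1/k^2
k^2 = 2.77^2 = 7.6729
1/k^2 = 1 / 7.6729 ≈ 0.13032882

0.130329


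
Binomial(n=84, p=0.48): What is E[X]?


E[X] = n*p = 84 * 0.48 = 40.32

40.32


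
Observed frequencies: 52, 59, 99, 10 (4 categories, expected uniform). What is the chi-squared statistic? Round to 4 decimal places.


chi2 = sum((O-E)^2/E), E = total/4
total = 220, E = 220/4 = 55
(52 - 55)^2 / 55 = 9 / 55 = 9/55 ≈ 0.163636
(59 - 55)^2 / 55 = 16 / 55 = 16/55 ≈ 0.290909
(99 - 55)^2 / 55 = 1936 / 55 = 35.2
(10 - 55)^2 / 55 = 2025 / 55 = 405/11 ≈ 36.818182
chi2 = 3986/55 ≈ 72.472727

72.4727


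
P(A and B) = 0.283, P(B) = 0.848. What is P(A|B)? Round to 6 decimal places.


P(A|B) = P(A and B) / P(B) = 0.283 / 0.848 = 283/848 ≈ 0.33372642

0.333726


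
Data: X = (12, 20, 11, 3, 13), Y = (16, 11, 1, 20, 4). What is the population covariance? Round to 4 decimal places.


Cov = (1/n)*sum((xi-xbar)(yi-ybar))
n = 5, xbar = 59/5 = 11.8, ybar = 52/5 = 10.4
sum((xi-xbar)(yi-ybar)) = -78.6
Cov = -78.6 / 5 = -15.72

-15.7200


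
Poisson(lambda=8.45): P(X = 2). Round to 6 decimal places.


P = e^(-lam) * lam^k / k!
e^(-8.45) ≈ 0.0002139004
lam^k = 8.45^2 = 71.4025
k! = 2! = 2
P = 0.0002139004 * 71.4025 / 2 ≈ 0.007637

0.007637


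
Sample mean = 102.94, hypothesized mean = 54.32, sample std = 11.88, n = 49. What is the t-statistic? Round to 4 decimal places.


t = (xbar - mu0) / (s/sqrt(n))
xbar - mu0 = 102.94 - 54.32 = 48.62
sqrt(49) = 7
s/sqrt(n) = 11.88 / 7 = 297/175 ≈ 1.69714286
t = 48.62 / 1.69714286 = 1547/54 ≈ 28.648148

28.6481


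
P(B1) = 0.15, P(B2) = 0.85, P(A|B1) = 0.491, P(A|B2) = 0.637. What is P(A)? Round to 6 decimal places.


P(A) = P(A|B1)*P(B1) + P(A|B2)*P(B2)
P(A|B1)*P(B1) = 0.491 * 0.15 = 0.07365
P(A|B2)*P(B2) = 0.637 * 0.85 = 0.54145
P(A) = 0.07365 + 0.54145 = 0.6151

0.615100
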